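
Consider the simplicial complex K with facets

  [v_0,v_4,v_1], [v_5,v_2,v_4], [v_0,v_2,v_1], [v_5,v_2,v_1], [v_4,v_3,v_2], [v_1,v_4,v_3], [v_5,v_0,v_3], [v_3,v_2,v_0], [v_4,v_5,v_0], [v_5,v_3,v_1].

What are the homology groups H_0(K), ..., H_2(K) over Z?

H_0 ≅ Z,  H_1 ≅ Z/2,  H_2 = 0.

Order the vertices as v_0 < v_1 < v_2 < v_3 < v_4 < v_5. Listing each simplex with vertices in this order, K has dimension 2 with simplices:

  0-simplices (6): [v_0], [v_1], [v_2], [v_3], [v_4], [v_5]
  1-simplices (15): (15 of them)
  2-simplices (10): [v_0,v_1,v_2], [v_0,v_1,v_4], [v_0,v_2,v_3], [v_0,v_3,v_5], [v_0,v_4,v_5], [v_1,v_2,v_5], [v_1,v_3,v_4], [v_1,v_3,v_5], [v_2,v_3,v_4], [v_2,v_4,v_5]

giving chain groups C_0 ≅ Z^6, C_1 ≅ Z^15, C_2 ≅ Z^10.

The boundary map ∂_1: C_1 → C_0 is given by ∂[p,q] = [q] − [p]. For instance
  ∂[v_0,v_5] = [v_5] − [v_0].
As a 6×15 matrix over Z this has rank 5, with invariant factors (1,1,1,1,1).

∂_2: C_2 → C_1 maps a triangle to the signed sum of its edges. For instance
  ∂[v_2,v_3,v_4] = [v_3,v_4] − [v_2,v_4] + [v_2,v_3],
  ∂[v_1,v_3,v_5] = [v_3,v_5] − [v_1,v_5] + [v_1,v_3].
The resulting 15×10 matrix has rank 10, and its Smith normal form has invariant factors (1,1,1,1,1,1,1,1,1,2).

Reading off H_k = ker ∂_k / im ∂_{k+1}:

  H_0: rank C_0 − rank ∂_1 = 6 − 5 = 1, and the invariant factors of ∂_1 are all 1, so H_0 = Z.
  H_1: rank ker ∂_1 − rank ∂_2 = (15 − 5) − 10 = 0, and ∂_2 has invariant factor 2 > 1, so H_1 = Z/2.
  H_2: rank ker ∂_2 − rank ∂_3 = (10 − 10) − 0 = 0, and there is no ∂_3, so H_2 = 0.

As a check, the Euler characteristic is 6 − 15 + 10 = 1, which agrees with 1 − 0 + 0 = 1.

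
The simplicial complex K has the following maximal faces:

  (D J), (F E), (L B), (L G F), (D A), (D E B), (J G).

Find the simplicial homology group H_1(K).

H_1 ≅ Z^2.

K has 8 vertices, 11 edges, 2 triangles.
rank ∂_1 = 7, rank ∂_2 = 2 ⇒ b_1 = 11 − 7 − 2 = 2; all invariant factors of ∂_2 are 1 so no torsion. So H_1 = Z^2.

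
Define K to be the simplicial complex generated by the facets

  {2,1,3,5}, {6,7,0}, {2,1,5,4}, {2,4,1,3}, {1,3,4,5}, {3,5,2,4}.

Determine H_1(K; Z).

Take the total order 0 < 1 < 2 < 3 < 4 < 5 < 6 < 7 on the vertex set. Then K (dimension 3) consists of the simplices:

  0-simplices (8): [0], [1], [2], [3], [4], [5], [6], [7]
  1-simplices (13): [0,6], [0,7], [1,2], [1,3], [1,4], [1,5], [2,3], [2,4], [2,5], [3,4], [3,5], [4,5], [6,7]
  2-simplices (11): [0,6,7], [1,2,3], [1,2,4], [1,2,5], [1,3,4], [1,3,5], [1,4,5], [2,3,4], [2,3,5], [2,4,5], [3,4,5]
  3-simplices (5): [1,2,3,4], [1,2,3,5], [1,2,4,5], [1,3,4,5], [2,3,4,5]

so the chain groups are C_0 ≅ Z^8, C_1 ≅ Z^13, C_2 ≅ Z^11, C_3 ≅ Z^5.

The boundary map ∂_1: C_1 → C_0 sends each edge [p,q] (with p < q) to q − p.
The resulting 8×13 matrix has rank 6, and its Smith normal form has invariant factors (1,1,1,1,1,1).

Boundary ∂_2: C_2 → C_1 acts by ∂[p,q,r] = [q,r] − [p,r] + [p,q]. For instance
  ∂[2,3,5] = [3,5] − [2,5] + [2,3],
  ∂[0,6,7] = [6,7] − [0,7] + [0,6].
The 13×11 boundary matrix has rank 7 and Smith normal form diag(1,1,1,1,1,1,1).

∂_3: C_3 → C_2 sends each 3-simplex σ to the alternating sum Σ_i (−1)^i (σ with its i-th vertex removed). For instance
  ∂[1,3,4,5] = [3,4,5] − [1,4,5] + [1,3,5] − [1,3,4],
  ∂[1,2,3,5] = [2,3,5] − [1,3,5] + [1,2,5] − [1,2,3].
As a 11×5 matrix over Z this has rank 4, with invariant factors (1,1,1,1).

Reading off H_k = ker ∂_k / im ∂_{k+1}:

  H_1: rank ker ∂_1 − rank ∂_2 = (13 − 6) − 7 = 0, and the invariant factors of ∂_2 are all 1, so H_1 ≅ 0.

(K is a triangulation of the disjoint union of the 2-simplex and the 3-sphere S^3.)

H_1 ≅ 0.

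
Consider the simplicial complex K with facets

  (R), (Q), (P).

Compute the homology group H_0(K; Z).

Order the vertices as P < Q < R. Listing each simplex with vertices in this order, K has dimension 0 with simplices:

  0-simplices (3): P, Q, R

giving chain groups C_0 ≅ Z^3.

Computing H_k = (kernel of ∂_k) / (image of ∂_{k+1}):

  H_0: rank C_0 − rank ∂_1 = 3 − 0 = 3, and there is no ∂_1, so H_0 ≅ Z^3.

H_0 ≅ Z^3.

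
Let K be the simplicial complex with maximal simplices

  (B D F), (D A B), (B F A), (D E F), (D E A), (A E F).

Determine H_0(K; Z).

H_0 ≅ Z.

Fix the vertex order A < B < D < E < F and write every simplex with vertices in increasing order. Then dim K = 2 and the simplices of K are:

  0-simplices (5): A, B, D, E, F
  1-simplices (9): AB, AD, AE, AF, BD, BF, DE, DF, EF
  2-simplices (6): ABD, ABF, ADE, AEF, BDF, DEF

Hence C_0 ≅ Z^5, C_1 ≅ Z^9, C_2 ≅ Z^6.

∂_1: C_1 → C_0 is given by ∂[p,q] = [q] − [p].
The 5×9 boundary matrix has rank 4 and Smith normal form diag(1,1,1,1).

The boundary map ∂_2: C_2 → C_1 maps a triangle to the signed sum of its edges. For instance
  ∂AEF = EF − AF + AE,
  ∂DEF = EF − DF + DE.
This gives a 9×6 integer matrix of rank 5; reducing to Smith normal form yields diagonal entries (1,1,1,1,1).

Reading off H_k = ker ∂_k / im ∂_{k+1}:

  H_0: rank C_0 − rank ∂_1 = 5 − 4 = 1, and the invariant factors of ∂_1 are all 1, so H_0 ≅ Z.

(K is a triangulation of the 2-sphere S^2.)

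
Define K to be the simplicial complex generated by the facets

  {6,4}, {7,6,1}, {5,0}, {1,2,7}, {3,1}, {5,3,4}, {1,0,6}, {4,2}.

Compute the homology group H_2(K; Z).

H_2 ≅ 0.

Fix the vertex order 0 < 1 < 2 < 3 < 4 < 5 < 6 < 7 and write every simplex with vertices in increasing order. Then dim K = 2 and the simplices of K are:

  0-simplices (8): [0], [1], [2], [3], [4], [5], [6], [7]
  1-simplices (14): [0,1], [0,5], [0,6], [1,2], [1,3], [1,6], [1,7], [2,4], [2,7], [3,4], [3,5], [4,5], [4,6], [6,7]
  2-simplices (4): [0,1,6], [1,2,7], [1,6,7], [3,4,5]

Hence C_0 ≅ Z^8, C_1 ≅ Z^14, C_2 ≅ Z^4.

Boundary ∂_1: C_1 → C_0 maps an edge to its endpoints' difference, ∂[p,q] = q − p.
This gives a 8×14 integer matrix of rank 7; reducing to Smith normal form yields diagonal entries (1,1,1,1,1,1,1).

The boundary map ∂_2: C_2 → C_1 sends each 2-simplex [p,q,r] to [q,r] − [p,r] + [p,q]. For instance
  ∂[1,2,7] = [2,7] − [1,7] + [1,2],
  ∂[0,1,6] = [1,6] − [0,6] + [0,1].
This gives a 14×4 integer matrix of rank 4; reducing to Smith normal form yields diagonal entries (1,1,1,1).

From H_k ≅ ker(∂_k) / im(∂_{k+1}) we obtain:

  H_2: rank ker ∂_2 − rank ∂_3 = (4 − 4) − 0 = 0, and there is no ∂_3, so H_2 = 0.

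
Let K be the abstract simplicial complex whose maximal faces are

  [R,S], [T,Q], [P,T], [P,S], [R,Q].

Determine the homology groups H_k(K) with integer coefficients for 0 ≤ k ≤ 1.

H_0 = Z,  H_1 = Z.

Order the vertices as P < Q < R < S < T. Listing each simplex with vertices in this order, K has dimension 1 with simplices:

  0-simplices (5): P, Q, R, S, T
  1-simplices (5): PS, PT, QR, QT, RS

Hence C_0 ≅ Z^5, C_1 ≅ Z^5.

The boundary map ∂_1: C_1 → C_0 sends each edge [p,q] (with p < q) to q − p. For instance
  ∂PS = S − P.
This gives a 5×5 integer matrix of rank 4; reducing to Smith normal form yields diagonal entries (1,1,1,1).

From H_k ≅ ker(∂_k) / im(∂_{k+1}) we obtain:

  H_0: rank C_0 − rank ∂_1 = 5 − 4 = 1, and the invariant factors of ∂_1 are all 1, so H_0 = Z.
  H_1: rank ker ∂_1 − rank ∂_2 = (5 − 4) − 0 = 1, and there is no ∂_2, so H_1 = Z.

As a check, the Euler characteristic is 5 − 5 = 0, which agrees with 1 − 1 = 0.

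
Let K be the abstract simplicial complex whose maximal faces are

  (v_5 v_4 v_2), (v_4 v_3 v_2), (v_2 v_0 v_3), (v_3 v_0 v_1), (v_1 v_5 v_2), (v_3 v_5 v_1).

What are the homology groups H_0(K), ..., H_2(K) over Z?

We work with the vertex ordering v_0 < v_1 < v_2 < v_3 < v_4 < v_5. The simplices of K, each written with vertices in increasing order, are:

  0-simplices (6): [v_0], [v_1], [v_2], [v_3], [v_4], [v_5]
  1-simplices (12): [v_0,v_1], [v_0,v_2], [v_0,v_3], [v_1,v_2], [v_1,v_3], [v_1,v_5], [v_2,v_3], [v_2,v_4], [v_2,v_5], [v_3,v_4], [v_3,v_5], [v_4,v_5]
  2-simplices (6): [v_0,v_1,v_3], [v_0,v_2,v_3], [v_1,v_2,v_5], [v_1,v_3,v_5], [v_2,v_3,v_4], [v_2,v_4,v_5]

giving chain groups C_0 ≅ Z^6, C_1 ≅ Z^12, C_2 ≅ Z^6.

Boundary ∂_1: C_1 → C_0 sends each edge [p,q] (with p < q) to q − p. For instance
  ∂[v_0,v_1] = [v_1] − [v_0].
This gives a 6×12 integer matrix of rank 5; reducing to Smith normal form yields diagonal entries (1,1,1,1,1).

∂_2: C_2 → C_1 acts by ∂[p,q,r] = [q,r] − [p,r] + [p,q]. For instance
  ∂[v_1,v_3,v_5] = [v_3,v_5] − [v_1,v_5] + [v_1,v_3],
  ∂[v_0,v_2,v_3] = [v_2,v_3] − [v_0,v_3] + [v_0,v_2].
The 12×6 boundary matrix has rank 6 and Smith normal form diag(1,1,1,1,1,1).

Computing H_k = (kernel of ∂_k) / (image of ∂_{k+1}):

  H_0: rank C_0 − rank ∂_1 = 6 − 5 = 1, and the invariant factors of ∂_1 are all 1, so H_0 ≅ Z.
  H_1: rank ker ∂_1 − rank ∂_2 = (12 − 5) − 6 = 1, and the invariant factors of ∂_2 are all 1, so H_1 ≅ Z.
  H_2: rank ker ∂_2 − rank ∂_3 = (6 − 6) − 0 = 0, and there is no ∂_3, so H_2 ≅ 0.

H_0 = Z,  H_1 = Z,  H_2 = 0.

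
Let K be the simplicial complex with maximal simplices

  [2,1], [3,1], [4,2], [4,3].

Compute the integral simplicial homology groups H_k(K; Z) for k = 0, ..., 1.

H_0 ≅ Z,  H_1 ≅ Z.

Take the total order 1 < 2 < 3 < 4 on the vertex set. Then K (dimension 1) consists of the simplices:

  0-simplices (4): [1], [2], [3], [4]
  1-simplices (4): [1,2], [1,3], [2,4], [3,4]

Hence C_0 ≅ Z^4, C_1 ≅ Z^4.

Boundary ∂_1: C_1 → C_0 is given by ∂[p,q] = [q] − [p].
The 4×4 boundary matrix has rank 3 and Smith normal form diag(1,1,1).

Now H_k = ker ∂_k / im ∂_{k+1}, so:

  H_0: rank C_0 − rank ∂_1 = 4 − 3 = 1, and the invariant factors of ∂_1 are all 1, so H_0 = Z.
  H_1: rank ker ∂_1 − rank ∂_2 = (4 − 3) − 0 = 1, and there is no ∂_2, so H_1 = Z.

As a check, the Euler characteristic is 4 − 4 = 0, which agrees with 1 − 1 = 0.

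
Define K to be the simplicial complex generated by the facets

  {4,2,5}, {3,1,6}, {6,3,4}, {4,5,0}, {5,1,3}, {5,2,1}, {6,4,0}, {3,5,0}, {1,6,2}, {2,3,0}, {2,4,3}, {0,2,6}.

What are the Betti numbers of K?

Fix the vertex order 0 < 1 < 2 < 3 < 4 < 5 < 6 and write every simplex with vertices in increasing order. Then dim K = 2 and the simplices of K are:

  0-simplices (7): [0], [1], [2], [3], [4], [5], [6]
  1-simplices (18): [0,2], [0,3], [0,4], [0,5], [0,6], [1,2], [1,3], [1,5], [1,6], [2,3], [2,4], [2,5], [2,6], [3,4], [3,5], [3,6], [4,5], [4,6]
  2-simplices (12): [0,2,3], [0,2,6], [0,3,5], [0,4,5], [0,4,6], [1,2,5], [1,2,6], [1,3,5], [1,3,6], [2,3,4], [2,4,5], [3,4,6]

so the chain groups are C_0 ≅ Z^7, C_1 ≅ Z^18, C_2 ≅ Z^12.

The boundary map ∂_1: C_1 → C_0 maps an edge to its endpoints' difference, ∂[p,q] = q − p. For instance
  ∂[1,3] = [3] − [1].
As a 7×18 matrix over Z this has rank 6, with invariant factors (1,1,1,1,1,1).

Boundary ∂_2: C_2 → C_1 sends each 2-simplex [p,q,r] to [q,r] − [p,r] + [p,q]. For instance
  ∂[0,3,5] = [3,5] − [0,5] + [0,3],
  ∂[2,4,5] = [4,5] − [2,5] + [2,4].
The 18×12 boundary matrix has rank 12 and Smith normal form diag(1,1,1,1,1,1,1,1,1,1,1,2).

Now H_k = ker ∂_k / im ∂_{k+1}, so:

  H_0: rank C_0 − rank ∂_1 = 7 − 6 = 1, and the invariant factors of ∂_1 are all 1, so H_0 = Z.
  H_1: rank ker ∂_1 − rank ∂_2 = (18 − 6) − 12 = 0, and ∂_2 has invariant factor 2 > 1, so H_1 = Z/2.
  H_2: rank ker ∂_2 − rank ∂_3 = (12 − 12) − 0 = 0, and there is no ∂_3, so H_2 = 0.

As a check, the Euler characteristic is 7 − 18 + 12 = 1, which agrees with 1 − 0 + 0 = 1.
(K is a triangulation of the real projective plane RP^2.)

Hence the Betti numbers are b_0 = 1, b_1 = 0, b_2 = 0.

b_0 = 1, b_1 = 0, b_2 = 0.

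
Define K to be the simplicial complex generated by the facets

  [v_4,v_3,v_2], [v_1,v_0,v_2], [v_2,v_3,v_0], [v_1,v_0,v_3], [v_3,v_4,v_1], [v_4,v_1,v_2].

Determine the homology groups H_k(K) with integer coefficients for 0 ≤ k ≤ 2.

K has 5 vertices, 9 edges, 6 triangles.
rank ∂_0 = 0, rank ∂_1 = 4 ⇒ b_0 = 5 − 0 − 4 = 1; all invariant factors of ∂_1 are 1 so no torsion. So H_0 = Z.
rank ∂_1 = 4, rank ∂_2 = 5 ⇒ b_1 = 9 − 4 − 5 = 0; all invariant factors of ∂_2 are 1 so no torsion. So H_1 = 0.
rank ∂_2 = 5, rank ∂_3 = 0 ⇒ b_2 = 6 − 5 − 0 = 1. So H_2 = Z.

H_0 = Z,  H_1 = 0,  H_2 = Z.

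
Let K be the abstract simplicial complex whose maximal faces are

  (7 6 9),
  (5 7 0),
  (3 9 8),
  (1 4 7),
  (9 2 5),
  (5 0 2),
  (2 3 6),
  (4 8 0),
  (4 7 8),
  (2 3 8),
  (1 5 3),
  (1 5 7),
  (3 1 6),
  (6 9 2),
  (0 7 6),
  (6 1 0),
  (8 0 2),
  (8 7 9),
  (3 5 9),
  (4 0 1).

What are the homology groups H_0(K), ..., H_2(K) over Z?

H_0 ≅ Z,  H_1 ≅ Z ⊕ Z/2,  H_2 = 0.

Order the vertices as 0 < 1 < 2 < 3 < 4 < 5 < 6 < 7 < 8 < 9. Listing each simplex with vertices in this order, K has dimension 2 with simplices:

  0-simplices (10): [0], [1], [2], [3], [4], [5], [6], [7], [8], [9]
  1-simplices (30): (30 of them)
  2-simplices (20): (20 of them)

giving chain groups C_0 ≅ Z^10, C_1 ≅ Z^30, C_2 ≅ Z^20.

∂_1: C_1 → C_0 maps an edge to its endpoints' difference, ∂[p,q] = q − p.
As a 10×30 matrix over Z this has rank 9, with invariant factors (1,1,1,1,1,1,1,1,1).

∂_2: C_2 → C_1 maps a triangle to the signed sum of its edges. For instance
  ∂[3,5,9] = [5,9] − [3,9] + [3,5],
  ∂[4,7,8] = [7,8] − [4,8] + [4,7].
The 30×20 boundary matrix has rank 20 and Smith normal form diag(1,1,1,1,1,1,1,1,1,1,1,1,1,1,1,1,1,1,1,2).

From H_k ≅ ker(∂_k) / im(∂_{k+1}) we obtain:

  H_0: rank C_0 − rank ∂_1 = 10 − 9 = 1, and the invariant factors of ∂_1 are all 1, so H_0 ≅ Z.
  H_1: rank ker ∂_1 − rank ∂_2 = (30 − 9) − 20 = 1, and ∂_2 has invariant factor 2 > 1, so H_1 ≅ Z ⊕ Z/2.
  H_2: rank ker ∂_2 − rank ∂_3 = (20 − 20) − 0 = 0, and there is no ∂_3, so H_2 ≅ 0.

(K is a triangulation of the Klein bottle.)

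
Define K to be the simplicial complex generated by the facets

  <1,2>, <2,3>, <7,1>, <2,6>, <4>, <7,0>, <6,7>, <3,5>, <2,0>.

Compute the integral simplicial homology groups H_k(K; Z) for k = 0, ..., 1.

H_0 = Z^2,  H_1 = Z^2.

Order the vertices as 0 < 1 < 2 < 3 < 4 < 5 < 6 < 7. Listing each simplex with vertices in this order, K has dimension 1 with simplices:

  0-simplices (8): [0], [1], [2], [3], [4], [5], [6], [7]
  1-simplices (8): [0,2], [0,7], [1,2], [1,7], [2,3], [2,6], [3,5], [6,7]

Hence C_0 ≅ Z^8, C_1 ≅ Z^8.

∂_1: C_1 → C_0 maps an edge to its endpoints' difference, ∂[p,q] = q − p.
This gives a 8×8 integer matrix of rank 6; reducing to Smith normal form yields diagonal entries (1,1,1,1,1,1).

From H_k ≅ ker(∂_k) / im(∂_{k+1}) we obtain:

  H_0: rank C_0 − rank ∂_1 = 8 − 6 = 2, and the invariant factors of ∂_1 are all 1, so H_0 = Z^2.
  H_1: rank ker ∂_1 − rank ∂_2 = (8 − 6) − 0 = 2, and there is no ∂_2, so H_1 = Z^2.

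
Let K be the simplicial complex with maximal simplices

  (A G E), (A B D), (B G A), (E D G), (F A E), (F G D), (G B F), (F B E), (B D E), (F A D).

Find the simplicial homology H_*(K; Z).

Take the total order A < B < D < E < F < G on the vertex set. Then K (dimension 2) consists of the simplices:

  0-simplices (6): A, B, D, E, F, G
  1-simplices (15): AB, AD, AE, AF, AG, BD, BE, BF, BG, DE, DF, DG, EF, EG, FG
  2-simplices (10): ABD, ABG, ADF, AEF, AEG, BDE, BEF, BFG, DEG, DFG

Hence C_0 ≅ Z^6, C_1 ≅ Z^15, C_2 ≅ Z^10.

Boundary ∂_1: C_1 → C_0 sends each edge [p,q] (with p < q) to q − p.
This gives a 6×15 integer matrix of rank 5; reducing to Smith normal form yields diagonal entries (1,1,1,1,1).

The boundary map ∂_2: C_2 → C_1 maps a triangle to the signed sum of its edges. For instance
  ∂DFG = FG − DG + DF,
  ∂ABG = BG − AG + AB.
As a 15×10 matrix over Z this has rank 10, with invariant factors (1,1,1,1,1,1,1,1,1,2).

Reading off H_k = ker ∂_k / im ∂_{k+1}:

  H_0: rank C_0 − rank ∂_1 = 6 − 5 = 1, and the invariant factors of ∂_1 are all 1, so H_0 = Z.
  H_1: rank ker ∂_1 − rank ∂_2 = (15 − 5) − 10 = 0, and ∂_2 has invariant factor 2 > 1, so H_1 = Z/2.
  H_2: rank ker ∂_2 − rank ∂_3 = (10 − 10) − 0 = 0, and there is no ∂_3, so H_2 = 0.

As a check, the Euler characteristic is 6 − 15 + 10 = 1, which agrees with 1 − 0 + 0 = 1.

H_0 ≅ Z,  H_1 ≅ Z/2,  H_2 = 0.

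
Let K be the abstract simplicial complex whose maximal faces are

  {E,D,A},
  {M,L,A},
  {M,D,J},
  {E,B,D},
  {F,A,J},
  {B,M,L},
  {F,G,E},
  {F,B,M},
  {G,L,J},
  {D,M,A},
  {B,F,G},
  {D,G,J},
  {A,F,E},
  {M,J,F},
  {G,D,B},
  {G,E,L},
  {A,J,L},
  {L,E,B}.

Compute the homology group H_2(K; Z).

H_2 ≅ 0.

We work with the vertex ordering A < B < D < E < F < G < J < L < M. The simplices of K, each written with vertices in increasing order, are:

  0-simplices (9): A, B, D, E, F, G, J, L, M
  1-simplices (27): AD, AE, AF, AJ, AL, AM, BD, BE, BF, BG, BL, BM, DE, DG, DJ, DM, EF, EG, EL, FG, FJ, FM, GJ, GL, JL, JM, LM
  2-simplices (18): ADE, ADM, AEF, AFJ, AJL, ALM, BDE, BDG, BEL, BFG, BFM, BLM, DGJ, DJM, EFG, EGL, FJM, GJL

giving chain groups C_0 ≅ Z^9, C_1 ≅ Z^27, C_2 ≅ Z^18.

∂_1: C_1 → C_0 maps an edge to its endpoints' difference, ∂[p,q] = q − p.
The resulting 9×27 matrix has rank 8, and its Smith normal form has invariant factors (1,1,1,1,1,1,1,1).

Boundary ∂_2: C_2 → C_1 acts by ∂[p,q,r] = [q,r] − [p,r] + [p,q]. For instance
  ∂AFJ = FJ − AJ + AF,
  ∂EGL = GL − EL + EG.
As a 27×18 matrix over Z this has rank 18, with invariant factors (1,1,1,1,1,1,1,1,1,1,1,1,1,1,1,1,1,2).

Now H_k = ker ∂_k / im ∂_{k+1}, so:

  H_2: rank ker ∂_2 − rank ∂_3 = (18 − 18) − 0 = 0, and there is no ∂_3, so H_2 ≅ 0.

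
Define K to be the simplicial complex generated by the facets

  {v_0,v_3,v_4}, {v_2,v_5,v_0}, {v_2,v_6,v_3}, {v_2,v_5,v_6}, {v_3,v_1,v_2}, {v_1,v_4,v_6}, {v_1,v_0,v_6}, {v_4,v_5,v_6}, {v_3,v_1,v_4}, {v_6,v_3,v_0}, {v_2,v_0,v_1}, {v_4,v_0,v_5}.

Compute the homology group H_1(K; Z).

H_1 ≅ Z/2Z.

We work with the vertex ordering v_0 < v_1 < v_2 < v_3 < v_4 < v_5 < v_6. The simplices of K, each written with vertices in increasing order, are:

  0-simplices (7): [v_0], [v_1], [v_2], [v_3], [v_4], [v_5], [v_6]
  1-simplices (18): (18 of them)
  2-simplices (12): (12 of them)

giving chain groups C_0 ≅ Z^7, C_1 ≅ Z^18, C_2 ≅ Z^12.

Boundary ∂_1: C_1 → C_0 sends each edge [p,q] (with p < q) to q − p.
This gives a 7×18 integer matrix of rank 6; reducing to Smith normal form yields diagonal entries (1,1,1,1,1,1).

The boundary map ∂_2: C_2 → C_1 acts by ∂[p,q,r] = [q,r] − [p,r] + [p,q]. For instance
  ∂[v_0,v_4,v_5] = [v_4,v_5] − [v_0,v_5] + [v_0,v_4],
  ∂[v_1,v_3,v_4] = [v_3,v_4] − [v_1,v_4] + [v_1,v_3].
This gives a 18×12 integer matrix of rank 12; reducing to Smith normal form yields diagonal entries (1,1,1,1,1,1,1,1,1,1,1,2).

Computing H_k = (kernel of ∂_k) / (image of ∂_{k+1}):

  H_1: rank ker ∂_1 − rank ∂_2 = (18 − 6) − 12 = 0, and ∂_2 has invariant factor 2 > 1, so H_1 = Z/2Z.

(K is a triangulation of the real projective plane RP^2.)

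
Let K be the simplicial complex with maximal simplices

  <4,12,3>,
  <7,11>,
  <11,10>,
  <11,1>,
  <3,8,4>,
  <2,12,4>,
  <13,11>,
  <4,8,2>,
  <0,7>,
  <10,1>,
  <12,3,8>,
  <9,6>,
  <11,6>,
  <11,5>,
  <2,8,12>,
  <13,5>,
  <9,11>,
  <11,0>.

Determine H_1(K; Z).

Take the total order 0 < 1 < 2 < 3 < 4 < 5 < 6 < 7 < 8 < 9 < 10 < 11 < 12 < 13 on the vertex set. Then K (dimension 2) consists of the simplices:

  0-simplices (14): [0], [1], [2], [3], [4], [5], [6], [7], [8], [9], [10], [11], [12], [13]
  1-simplices (21): (21 of them)
  2-simplices (6): [2,4,8], [2,4,12], [2,8,12], [3,4,8], [3,4,12], [3,8,12]

Hence C_0 ≅ Z^14, C_1 ≅ Z^21, C_2 ≅ Z^6.

The boundary map ∂_1: C_1 → C_0 is given by ∂[p,q] = [q] − [p].
The resulting 14×21 matrix has rank 12, and its Smith normal form has invariant factors (1,1,1,1,1,1,1,1,1,1,1,1).

∂_2: C_2 → C_1 maps a triangle to the signed sum of its edges. For instance
  ∂[2,4,8] = [4,8] − [2,8] + [2,4],
  ∂[3,4,8] = [4,8] − [3,8] + [3,4].
The resulting 21×6 matrix has rank 5, and its Smith normal form has invariant factors (1,1,1,1,1).

From H_k ≅ ker(∂_k) / im(∂_{k+1}) we obtain:

  H_1: rank ker ∂_1 − rank ∂_2 = (21 − 12) − 5 = 4, and the invariant factors of ∂_2 are all 1, so H_1 ≅ Z^4.

(K is a triangulation of the disjoint union of the 2-sphere S^2 and a wedge of 4 circles.)

H_1 ≅ Z^4.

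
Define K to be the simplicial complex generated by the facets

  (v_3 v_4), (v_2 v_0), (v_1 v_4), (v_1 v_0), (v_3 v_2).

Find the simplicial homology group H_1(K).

H_1 = Z.

We work with the vertex ordering v_0 < v_1 < v_2 < v_3 < v_4. The simplices of K, each written with vertices in increasing order, are:

  0-simplices (5): [v_0], [v_1], [v_2], [v_3], [v_4]
  1-simplices (5): [v_0,v_1], [v_0,v_2], [v_1,v_4], [v_2,v_3], [v_3,v_4]

giving chain groups C_0 ≅ Z^5, C_1 ≅ Z^5.

Boundary ∂_1: C_1 → C_0 is given by ∂[p,q] = [q] − [p]. For instance
  ∂[v_1,v_4] = [v_4] − [v_1].
The resulting 5×5 matrix has rank 4, and its Smith normal form has invariant factors (1,1,1,1).

From H_k ≅ ker(∂_k) / im(∂_{k+1}) we obtain:

  H_1: rank ker ∂_1 − rank ∂_2 = (5 − 4) − 0 = 1, and there is no ∂_2, so H_1 = Z.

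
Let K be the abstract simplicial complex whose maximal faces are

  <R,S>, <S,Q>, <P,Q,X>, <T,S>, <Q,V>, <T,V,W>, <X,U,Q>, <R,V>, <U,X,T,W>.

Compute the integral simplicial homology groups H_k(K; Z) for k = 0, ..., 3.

Take the total order P < Q < R < S < T < U < V < W < X on the vertex set. Then K (dimension 3) consists of the simplices:

  0-simplices (9): P, Q, R, S, T, U, V, W, X
  1-simplices (17): PQ, PX, QS, QU, QV, QX, RS, RV, ST, TU, TV, TW, TX, UW, UX, VW, WX
  2-simplices (7): PQX, QUX, TUW, TUX, TVW, TWX, UWX
  3-simplices (1): TUWX

giving chain groups C_0 ≅ Z^9, C_1 ≅ Z^17, C_2 ≅ Z^7, C_3 ≅ Z^1.

∂_1: C_1 → C_0 sends each edge [p,q] (with p < q) to q − p. For instance
  ∂QV = V − Q.
The 9×17 boundary matrix has rank 8 and Smith normal form diag(1,1,1,1,1,1,1,1).

The boundary map ∂_2: C_2 → C_1 sends each 2-simplex [p,q,r] to [q,r] − [p,r] + [p,q]. For instance
  ∂UWX = WX − UX + UW,
  ∂TUX = UX − TX + TU.
This gives a 17×7 integer matrix of rank 6; reducing to Smith normal form yields diagonal entries (1,1,1,1,1,1).

∂_3: C_3 → C_2 sends each 3-simplex σ to the alternating sum Σ_i (−1)^i (σ with its i-th vertex removed). For instance
  ∂TUWX = UWX − TWX + TUX − TUW.
The 7×1 boundary matrix has rank 1 and Smith normal form diag(1).

Now H_k = ker ∂_k / im ∂_{k+1}, so:

  H_0: rank C_0 − rank ∂_1 = 9 − 8 = 1, and the invariant factors of ∂_1 are all 1, so H_0 = Z.
  H_1: rank ker ∂_1 − rank ∂_2 = (17 − 8) − 6 = 3, and the invariant factors of ∂_2 are all 1, so H_1 = Z^3.
  H_2: rank ker ∂_2 − rank ∂_3 = (7 − 6) − 1 = 0, and the invariant factors of ∂_3 are all 1, so H_2 = 0.
  H_3: rank ker ∂_3 − rank ∂_4 = (1 − 1) − 0 = 0, and there is no ∂_4, so H_3 = 0.

H_0 = Z,  H_1 = Z^3,  H_2 = 0,  H_3 = 0.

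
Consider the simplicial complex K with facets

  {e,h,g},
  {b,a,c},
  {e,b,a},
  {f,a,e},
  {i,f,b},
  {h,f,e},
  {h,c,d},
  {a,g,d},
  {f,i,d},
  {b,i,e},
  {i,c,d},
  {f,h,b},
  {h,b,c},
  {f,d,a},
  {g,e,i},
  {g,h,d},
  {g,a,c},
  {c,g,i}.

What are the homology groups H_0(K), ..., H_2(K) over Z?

H_0 ≅ Z,  H_1 ≅ Z ⊕ Z/2Z,  H_2 = 0.

Order the vertices as a < b < c < d < e < f < g < h < i. Listing each simplex with vertices in this order, K has dimension 2 with simplices:

  0-simplices (9): a, b, c, d, e, f, g, h, i
  1-simplices (27): ab, ac, ad, ae, af, ag, bc, be, bf, bh, bi, cd, cg, ch, ci, df, dg, dh, di, ef, eg, eh, ei, fh, fi, gh, gi
  2-simplices (18): abc, abe, acg, adf, adg, aef, bch, bei, bfh, bfi, cdh, cdi, cgi, dfi, dgh, efh, egh, egi

so the chain groups are C_0 ≅ Z^9, C_1 ≅ Z^27, C_2 ≅ Z^18.

Boundary ∂_1: C_1 → C_0 sends each edge [p,q] (with p < q) to q − p.
The 9×27 boundary matrix has rank 8 and Smith normal form diag(1,1,1,1,1,1,1,1).

∂_2: C_2 → C_1 maps a triangle to the signed sum of its edges. For instance
  ∂cgi = gi − ci + cg,
  ∂abe = be − ae + ab.
This gives a 27×18 integer matrix of rank 18; reducing to Smith normal form yields diagonal entries (1,1,1,1,1,1,1,1,1,1,1,1,1,1,1,1,1,2).

Now H_k = ker ∂_k / im ∂_{k+1}, so:

  H_0: rank C_0 − rank ∂_1 = 9 − 8 = 1, and the invariant factors of ∂_1 are all 1, so H_0 = Z.
  H_1: rank ker ∂_1 − rank ∂_2 = (27 − 8) − 18 = 1, and ∂_2 has invariant factor 2 > 1, so H_1 = Z ⊕ Z/2Z.
  H_2: rank ker ∂_2 − rank ∂_3 = (18 − 18) − 0 = 0, and there is no ∂_3, so H_2 = 0.

As a check, the Euler characteristic is 9 − 27 + 18 = 0, which agrees with 1 − 1 + 0 = 0.
(K is a triangulation of the Klein bottle.)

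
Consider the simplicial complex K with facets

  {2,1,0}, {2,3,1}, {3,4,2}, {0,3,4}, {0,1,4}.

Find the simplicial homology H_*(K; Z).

Order the vertices as 0 < 1 < 2 < 3 < 4. Listing each simplex with vertices in this order, K has dimension 2 with simplices:

  0-simplices (5): [0], [1], [2], [3], [4]
  1-simplices (10): [0,1], [0,2], [0,3], [0,4], [1,2], [1,3], [1,4], [2,3], [2,4], [3,4]
  2-simplices (5): [0,1,2], [0,1,4], [0,3,4], [1,2,3], [2,3,4]

so the chain groups are C_0 ≅ Z^5, C_1 ≅ Z^10, C_2 ≅ Z^5.

The boundary map ∂_1: C_1 → C_0 sends each edge [p,q] (with p < q) to q − p. For instance
  ∂[0,3] = [3] − [0].
As a 5×10 matrix over Z this has rank 4, with invariant factors (1,1,1,1).

The boundary map ∂_2: C_2 → C_1 maps a triangle to the signed sum of its edges. For instance
  ∂[2,3,4] = [3,4] − [2,4] + [2,3],
  ∂[0,1,4] = [1,4] − [0,4] + [0,1].
The resulting 10×5 matrix has rank 5, and its Smith normal form has invariant factors (1,1,1,1,1).

From H_k ≅ ker(∂_k) / im(∂_{k+1}) we obtain:

  H_0: rank C_0 − rank ∂_1 = 5 − 4 = 1, and the invariant factors of ∂_1 are all 1, so H_0 = Z.
  H_1: rank ker ∂_1 − rank ∂_2 = (10 − 4) − 5 = 1, and the invariant factors of ∂_2 are all 1, so H_1 = Z.
  H_2: rank ker ∂_2 − rank ∂_3 = (5 − 5) − 0 = 0, and there is no ∂_3, so H_2 = 0.

As a check, the Euler characteristic is 5 − 10 + 5 = 0, which agrees with 1 − 1 + 0 = 0.

H_0 ≅ Z,  H_1 ≅ Z,  H_2 = 0.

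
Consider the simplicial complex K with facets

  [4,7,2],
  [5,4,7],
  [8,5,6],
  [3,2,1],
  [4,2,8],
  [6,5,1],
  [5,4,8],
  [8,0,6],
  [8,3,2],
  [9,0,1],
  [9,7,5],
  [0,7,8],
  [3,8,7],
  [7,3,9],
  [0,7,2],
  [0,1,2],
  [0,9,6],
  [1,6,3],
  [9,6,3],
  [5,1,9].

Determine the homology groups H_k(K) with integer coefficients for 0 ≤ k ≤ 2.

Order the vertices as 0 < 1 < 2 < 3 < 4 < 5 < 6 < 7 < 8 < 9. Listing each simplex with vertices in this order, K has dimension 2 with simplices:

  0-simplices (10): [0], [1], [2], [3], [4], [5], [6], [7], [8], [9]
  1-simplices (30): (30 of them)
  2-simplices (20): (20 of them)

so the chain groups are C_0 ≅ Z^10, C_1 ≅ Z^30, C_2 ≅ Z^20.

The boundary map ∂_1: C_1 → C_0 is given by ∂[p,q] = [q] − [p].
The resulting 10×30 matrix has rank 9, and its Smith normal form has invariant factors (1,1,1,1,1,1,1,1,1).

The boundary map ∂_2: C_2 → C_1 acts by ∂[p,q,r] = [q,r] − [p,r] + [p,q]. For instance
  ∂[0,1,9] = [1,9] − [0,9] + [0,1],
  ∂[0,1,2] = [1,2] − [0,2] + [0,1].
As a 30×20 matrix over Z this has rank 20, with invariant factors (1,1,1,1,1,1,1,1,1,1,1,1,1,1,1,1,1,1,1,2).

Computing H_k = (kernel of ∂_k) / (image of ∂_{k+1}):

  H_0: rank C_0 − rank ∂_1 = 10 − 9 = 1, and the invariant factors of ∂_1 are all 1, so H_0 = Z.
  H_1: rank ker ∂_1 − rank ∂_2 = (30 − 9) − 20 = 1, and ∂_2 has invariant factor 2 > 1, so H_1 = Z ⊕ Z_2.
  H_2: rank ker ∂_2 − rank ∂_3 = (20 − 20) − 0 = 0, and there is no ∂_3, so H_2 = 0.

As a check, the Euler characteristic is 10 − 30 + 20 = 0, which agrees with 1 − 1 + 0 = 0.

H_0 = Z,  H_1 = Z ⊕ Z_2,  H_2 = 0.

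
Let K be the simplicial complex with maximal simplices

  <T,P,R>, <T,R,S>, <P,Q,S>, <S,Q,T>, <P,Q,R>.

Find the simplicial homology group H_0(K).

H_0 ≅ Z.

We work with the vertex ordering P < Q < R < S < T. The simplices of K, each written with vertices in increasing order, are:

  0-simplices (5): P, Q, R, S, T
  1-simplices (10): PQ, PR, PS, PT, QR, QS, QT, RS, RT, ST
  2-simplices (5): PQR, PQS, PRT, QST, RST

Hence C_0 ≅ Z^5, C_1 ≅ Z^10, C_2 ≅ Z^5.

∂_1: C_1 → C_0 sends each edge [p,q] (with p < q) to q − p.
This gives a 5×10 integer matrix of rank 4; reducing to Smith normal form yields diagonal entries (1,1,1,1).

∂_2: C_2 → C_1 sends each 2-simplex [p,q,r] to [q,r] − [p,r] + [p,q]. For instance
  ∂QST = ST − QT + QS,
  ∂PQS = QS − PS + PQ.
The resulting 10×5 matrix has rank 5, and its Smith normal form has invariant factors (1,1,1,1,1).

Now H_k = ker ∂_k / im ∂_{k+1}, so:

  H_0: rank C_0 − rank ∂_1 = 5 − 4 = 1, and the invariant factors of ∂_1 are all 1, so H_0 = Z.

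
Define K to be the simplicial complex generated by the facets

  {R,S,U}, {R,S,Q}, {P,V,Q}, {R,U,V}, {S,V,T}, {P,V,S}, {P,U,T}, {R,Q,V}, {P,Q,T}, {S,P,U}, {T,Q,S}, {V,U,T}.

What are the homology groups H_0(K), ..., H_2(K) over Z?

H_0 = Z,  H_1 = Z/2,  H_2 = 0.

Order the vertices as P < Q < R < S < T < U < V. Listing each simplex with vertices in this order, K has dimension 2 with simplices:

  0-simplices (7): P, Q, R, S, T, U, V
  1-simplices (18): PQ, PS, PT, PU, PV, QR, QS, QT, QV, RS, RU, RV, ST, SU, SV, TU, TV, UV
  2-simplices (12): PQT, PQV, PSU, PSV, PTU, QRS, QRV, QST, RSU, RUV, STV, TUV

so the chain groups are C_0 ≅ Z^7, C_1 ≅ Z^18, C_2 ≅ Z^12.

The boundary map ∂_1: C_1 → C_0 sends each edge [p,q] (with p < q) to q − p.
As a 7×18 matrix over Z this has rank 6, with invariant factors (1,1,1,1,1,1).

The boundary map ∂_2: C_2 → C_1 sends each 2-simplex [p,q,r] to [q,r] − [p,r] + [p,q]. For instance
  ∂QRS = RS − QS + QR,
  ∂QRV = RV − QV + QR.
This gives a 18×12 integer matrix of rank 12; reducing to Smith normal form yields diagonal entries (1,1,1,1,1,1,1,1,1,1,1,2).

Reading off H_k = ker ∂_k / im ∂_{k+1}:

  H_0: rank C_0 − rank ∂_1 = 7 − 6 = 1, and the invariant factors of ∂_1 are all 1, so H_0 = Z.
  H_1: rank ker ∂_1 − rank ∂_2 = (18 − 6) − 12 = 0, and ∂_2 has invariant factor 2 > 1, so H_1 = Z/2.
  H_2: rank ker ∂_2 − rank ∂_3 = (12 − 12) − 0 = 0, and there is no ∂_3, so H_2 = 0.

As a check, the Euler characteristic is 7 − 18 + 12 = 1, which agrees with 1 − 0 + 0 = 1.
(K is a triangulation of the real projective plane RP^2.)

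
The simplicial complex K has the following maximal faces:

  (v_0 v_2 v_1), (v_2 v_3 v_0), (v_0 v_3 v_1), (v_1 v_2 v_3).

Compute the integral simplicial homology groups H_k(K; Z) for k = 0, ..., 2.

K has 4 vertices, 6 edges, 4 triangles.
rank ∂_0 = 0, rank ∂_1 = 3 ⇒ b_0 = 4 − 0 − 3 = 1; all invariant factors of ∂_1 are 1 so no torsion. So H_0 = Z.
rank ∂_1 = 3, rank ∂_2 = 3 ⇒ b_1 = 6 − 3 − 3 = 0; all invariant factors of ∂_2 are 1 so no torsion. So H_1 = 0.
rank ∂_2 = 3, rank ∂_3 = 0 ⇒ b_2 = 4 − 3 − 0 = 1. So H_2 = Z.

H_0 = Z,  H_1 = 0,  H_2 = Z.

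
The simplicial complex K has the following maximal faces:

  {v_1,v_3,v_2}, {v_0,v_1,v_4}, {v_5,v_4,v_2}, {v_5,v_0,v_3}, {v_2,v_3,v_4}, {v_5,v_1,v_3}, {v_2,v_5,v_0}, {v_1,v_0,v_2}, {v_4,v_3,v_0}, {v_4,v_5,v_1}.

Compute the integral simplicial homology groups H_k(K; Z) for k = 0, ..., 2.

Take the total order v_0 < v_1 < v_2 < v_3 < v_4 < v_5 on the vertex set. Then K (dimension 2) consists of the simplices:

  0-simplices (6): [v_0], [v_1], [v_2], [v_3], [v_4], [v_5]
  1-simplices (15): (15 of them)
  2-simplices (10): [v_0,v_1,v_2], [v_0,v_1,v_4], [v_0,v_2,v_5], [v_0,v_3,v_4], [v_0,v_3,v_5], [v_1,v_2,v_3], [v_1,v_3,v_5], [v_1,v_4,v_5], [v_2,v_3,v_4], [v_2,v_4,v_5]

Hence C_0 ≅ Z^6, C_1 ≅ Z^15, C_2 ≅ Z^10.

Boundary ∂_1: C_1 → C_0 sends each edge [p,q] (with p < q) to q − p.
This gives a 6×15 integer matrix of rank 5; reducing to Smith normal form yields diagonal entries (1,1,1,1,1).

The boundary map ∂_2: C_2 → C_1 sends each 2-simplex [p,q,r] to [q,r] − [p,r] + [p,q]. For instance
  ∂[v_0,v_3,v_5] = [v_3,v_5] − [v_0,v_5] + [v_0,v_3],
  ∂[v_1,v_2,v_3] = [v_2,v_3] − [v_1,v_3] + [v_1,v_2].
The resulting 15×10 matrix has rank 10, and its Smith normal form has invariant factors (1,1,1,1,1,1,1,1,1,2).

Now H_k = ker ∂_k / im ∂_{k+1}, so:

  H_0: rank C_0 − rank ∂_1 = 6 − 5 = 1, and the invariant factors of ∂_1 are all 1, so H_0 = Z.
  H_1: rank ker ∂_1 − rank ∂_2 = (15 − 5) − 10 = 0, and ∂_2 has invariant factor 2 > 1, so H_1 = Z/2.
  H_2: rank ker ∂_2 − rank ∂_3 = (10 − 10) − 0 = 0, and there is no ∂_3, so H_2 = 0.

(K is a triangulation of the real projective plane RP^2.)

H_0 = Z,  H_1 = Z/2,  H_2 = 0.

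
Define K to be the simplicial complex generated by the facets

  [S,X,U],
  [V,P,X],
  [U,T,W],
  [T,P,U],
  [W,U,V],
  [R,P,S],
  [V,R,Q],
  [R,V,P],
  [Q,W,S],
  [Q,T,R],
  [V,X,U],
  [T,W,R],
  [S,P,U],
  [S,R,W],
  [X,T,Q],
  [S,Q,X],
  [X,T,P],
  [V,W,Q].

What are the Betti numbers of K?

Take the total order P < Q < R < S < T < U < V < W < X on the vertex set. Then K (dimension 2) consists of the simplices:

  0-simplices (9): P, Q, R, S, T, U, V, W, X
  1-simplices (27): PR, PS, PT, PU, PV, PX, QR, QS, QT, QV, QW, QX, RS, RT, RV, RW, SU, SW, SX, TU, TW, TX, UV, UW, UX, VW, VX
  2-simplices (18): PRS, PRV, PSU, PTU, PTX, PVX, QRT, QRV, QSW, QSX, QTX, QVW, RSW, RTW, SUX, TUW, UVW, UVX

Hence C_0 ≅ Z^9, C_1 ≅ Z^27, C_2 ≅ Z^18.

∂_1: C_1 → C_0 sends each edge [p,q] (with p < q) to q − p. For instance
  ∂SW = W − S.
The 9×27 boundary matrix has rank 8 and Smith normal form diag(1,1,1,1,1,1,1,1).

The boundary map ∂_2: C_2 → C_1 sends each 2-simplex [p,q,r] to [q,r] − [p,r] + [p,q]. For instance
  ∂RSW = SW − RW + RS,
  ∂PSU = SU − PU + PS.
The 27×18 boundary matrix has rank 18 and Smith normal form diag(1,1,1,1,1,1,1,1,1,1,1,1,1,1,1,1,1,2).

Now H_k = ker ∂_k / im ∂_{k+1}, so:

  H_0: rank C_0 − rank ∂_1 = 9 − 8 = 1, and the invariant factors of ∂_1 are all 1, so H_0 = Z.
  H_1: rank ker ∂_1 − rank ∂_2 = (27 − 8) − 18 = 1, and ∂_2 has invariant factor 2 > 1, so H_1 = Z ⊕ Z/2.
  H_2: rank ker ∂_2 − rank ∂_3 = (18 − 18) − 0 = 0, and there is no ∂_3, so H_2 = 0.

Hence the Betti numbers are b_0 = 1, b_1 = 1, b_2 = 0.

b_0 = 1, b_1 = 1, b_2 = 0.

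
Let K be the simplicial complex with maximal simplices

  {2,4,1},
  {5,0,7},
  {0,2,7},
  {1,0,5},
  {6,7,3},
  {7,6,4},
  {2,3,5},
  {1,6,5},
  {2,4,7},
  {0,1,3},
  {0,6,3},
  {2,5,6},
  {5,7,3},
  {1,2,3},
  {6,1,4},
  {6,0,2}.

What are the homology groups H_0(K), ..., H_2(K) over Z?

Take the total order 0 < 1 < 2 < 3 < 4 < 5 < 6 < 7 on the vertex set. Then K (dimension 2) consists of the simplices:

  0-simplices (8): [0], [1], [2], [3], [4], [5], [6], [7]
  1-simplices (24): (24 of them)
  2-simplices (16): [0,1,3], [0,1,5], [0,2,6], [0,2,7], [0,3,6], [0,5,7], [1,2,3], [1,2,4], [1,4,6], [1,5,6], [2,3,5], [2,4,7], [2,5,6], [3,5,7], [3,6,7], [4,6,7]

giving chain groups C_0 ≅ Z^8, C_1 ≅ Z^24, C_2 ≅ Z^16.

∂_1: C_1 → C_0 maps an edge to its endpoints' difference, ∂[p,q] = q − p.
The resulting 8×24 matrix has rank 7, and its Smith normal form has invariant factors (1,1,1,1,1,1,1).

Boundary ∂_2: C_2 → C_1 acts by ∂[p,q,r] = [q,r] − [p,r] + [p,q]. For instance
  ∂[2,4,7] = [4,7] − [2,7] + [2,4],
  ∂[0,2,7] = [2,7] − [0,7] + [0,2].
The resulting 24×16 matrix has rank 15, and its Smith normal form has invariant factors (1,1,1,1,1,1,1,1,1,1,1,1,1,1,1).

From H_k ≅ ker(∂_k) / im(∂_{k+1}) we obtain:

  H_0: rank C_0 − rank ∂_1 = 8 − 7 = 1, and the invariant factors of ∂_1 are all 1, so H_0 = Z.
  H_1: rank ker ∂_1 − rank ∂_2 = (24 − 7) − 15 = 2, and the invariant factors of ∂_2 are all 1, so H_1 = Z^2.
  H_2: rank ker ∂_2 − rank ∂_3 = (16 − 15) − 0 = 1, and there is no ∂_3, so H_2 = Z.

H_0 ≅ Z,  H_1 ≅ Z^2,  H_2 ≅ Z.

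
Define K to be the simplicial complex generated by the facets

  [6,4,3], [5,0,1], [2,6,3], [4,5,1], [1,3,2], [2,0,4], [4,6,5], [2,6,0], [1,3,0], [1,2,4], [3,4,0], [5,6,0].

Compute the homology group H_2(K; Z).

H_2 ≅ 0.

Take the total order 0 < 1 < 2 < 3 < 4 < 5 < 6 on the vertex set. Then K (dimension 2) consists of the simplices:

  0-simplices (7): [0], [1], [2], [3], [4], [5], [6]
  1-simplices (18): [0,1], [0,2], [0,3], [0,4], [0,5], [0,6], [1,2], [1,3], [1,4], [1,5], [2,3], [2,4], [2,6], [3,4], [3,6], [4,5], [4,6], [5,6]
  2-simplices (12): [0,1,3], [0,1,5], [0,2,4], [0,2,6], [0,3,4], [0,5,6], [1,2,3], [1,2,4], [1,4,5], [2,3,6], [3,4,6], [4,5,6]

Hence C_0 ≅ Z^7, C_1 ≅ Z^18, C_2 ≅ Z^12.

Boundary ∂_1: C_1 → C_0 maps an edge to its endpoints' difference, ∂[p,q] = q − p. For instance
  ∂[3,6] = [6] − [3].
The resulting 7×18 matrix has rank 6, and its Smith normal form has invariant factors (1,1,1,1,1,1).

The boundary map ∂_2: C_2 → C_1 sends each 2-simplex [p,q,r] to [q,r] − [p,r] + [p,q]. For instance
  ∂[1,4,5] = [4,5] − [1,5] + [1,4],
  ∂[0,1,5] = [1,5] − [0,5] + [0,1].
This gives a 18×12 integer matrix of rank 12; reducing to Smith normal form yields diagonal entries (1,1,1,1,1,1,1,1,1,1,1,2).

Computing H_k = (kernel of ∂_k) / (image of ∂_{k+1}):

  H_2: rank ker ∂_2 − rank ∂_3 = (12 − 12) − 0 = 0, and there is no ∂_3, so H_2 = 0.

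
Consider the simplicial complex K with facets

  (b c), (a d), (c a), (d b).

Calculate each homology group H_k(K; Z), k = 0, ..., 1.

H_0 ≅ Z,  H_1 ≅ Z.

We work with the vertex ordering a < b < c < d. The simplices of K, each written with vertices in increasing order, are:

  0-simplices (4): a, b, c, d
  1-simplices (4): ac, ad, bc, bd

Hence C_0 ≅ Z^4, C_1 ≅ Z^4.

The boundary map ∂_1: C_1 → C_0 is given by ∂[p,q] = [q] − [p]. For instance
  ∂ad = d − a.
The 4×4 boundary matrix has rank 3 and Smith normal form diag(1,1,1).

Reading off H_k = ker ∂_k / im ∂_{k+1}:

  H_0: rank C_0 − rank ∂_1 = 4 − 3 = 1, and the invariant factors of ∂_1 are all 1, so H_0 = Z.
  H_1: rank ker ∂_1 − rank ∂_2 = (4 − 3) − 0 = 1, and there is no ∂_2, so H_1 = Z.

As a check, the Euler characteristic is 4 − 4 = 0, which agrees with 1 − 1 = 0.
(K is a triangulation of the circle S^1.)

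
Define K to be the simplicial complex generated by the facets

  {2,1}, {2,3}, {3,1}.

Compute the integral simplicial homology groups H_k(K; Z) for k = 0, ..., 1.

Fix the vertex order 1 < 2 < 3 and write every simplex with vertices in increasing order. Then dim K = 1 and the simplices of K are:

  0-simplices (3): [1], [2], [3]
  1-simplices (3): [1,2], [1,3], [2,3]

so the chain groups are C_0 ≅ Z^3, C_1 ≅ Z^3.

The boundary map ∂_1: C_1 → C_0 is given by ∂[p,q] = [q] − [p].
As a 3×3 matrix over Z this has rank 2, with invariant factors (1,1).

From H_k ≅ ker(∂_k) / im(∂_{k+1}) we obtain:

  H_0: rank C_0 − rank ∂_1 = 3 − 2 = 1, and the invariant factors of ∂_1 are all 1, so H_0 = Z.
  H_1: rank ker ∂_1 − rank ∂_2 = (3 − 2) − 0 = 1, and there is no ∂_2, so H_1 = Z.

As a check, the Euler characteristic is 3 − 3 = 0, which agrees with 1 − 1 = 0.

H_0 = Z,  H_1 = Z.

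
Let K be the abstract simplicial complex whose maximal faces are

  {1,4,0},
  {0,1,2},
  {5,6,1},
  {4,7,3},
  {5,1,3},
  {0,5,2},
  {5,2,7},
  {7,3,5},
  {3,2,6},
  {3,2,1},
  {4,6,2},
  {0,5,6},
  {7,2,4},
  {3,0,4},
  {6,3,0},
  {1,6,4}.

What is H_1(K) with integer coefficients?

Fix the vertex order 0 < 1 < 2 < 3 < 4 < 5 < 6 < 7 and write every simplex with vertices in increasing order. Then dim K = 2 and the simplices of K are:

  0-simplices (8): [0], [1], [2], [3], [4], [5], [6], [7]
  1-simplices (24): (24 of them)
  2-simplices (16): [0,1,2], [0,1,4], [0,2,5], [0,3,4], [0,3,6], [0,5,6], [1,2,3], [1,3,5], [1,4,6], [1,5,6], [2,3,6], [2,4,6], [2,4,7], [2,5,7], [3,4,7], [3,5,7]

giving chain groups C_0 ≅ Z^8, C_1 ≅ Z^24, C_2 ≅ Z^16.

∂_1: C_1 → C_0 maps an edge to its endpoints' difference, ∂[p,q] = q − p. For instance
  ∂[1,2] = [2] − [1].
The resulting 8×24 matrix has rank 7, and its Smith normal form has invariant factors (1,1,1,1,1,1,1).

The boundary map ∂_2: C_2 → C_1 maps a triangle to the signed sum of its edges. For instance
  ∂[2,5,7] = [5,7] − [2,7] + [2,5],
  ∂[3,5,7] = [5,7] − [3,7] + [3,5].
This gives a 24×16 integer matrix of rank 15; reducing to Smith normal form yields diagonal entries (1,1,1,1,1,1,1,1,1,1,1,1,1,1,1).

Now H_k = ker ∂_k / im ∂_{k+1}, so:

  H_1: rank ker ∂_1 − rank ∂_2 = (24 − 7) − 15 = 2, and the invariant factors of ∂_2 are all 1, so H_1 = Z^2.

(K is a triangulation of the torus T^2.)

H_1 ≅ Z^2.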